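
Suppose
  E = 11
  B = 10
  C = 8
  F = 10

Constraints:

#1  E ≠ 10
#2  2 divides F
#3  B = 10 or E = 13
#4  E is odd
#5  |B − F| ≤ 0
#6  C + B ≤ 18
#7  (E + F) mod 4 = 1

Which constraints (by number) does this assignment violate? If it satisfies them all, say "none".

#1 E = 11, and 11 ≠ 10 — OK.
#2 10 / 2 = 5, so 2 divides 10 — OK.
#3 B = 10 = 10 (first disjunct) — OK.
#4 E = 11 is odd — OK.
#5 |10 − 10| = 0; 0 ≤ 0 — OK.
#6 C + B = 8 + 10 = 18; 18 ≤ 18 — OK.
#7 E + F = 21; 21 mod 4 = 1 — OK.

The assignment satisfies every constraint.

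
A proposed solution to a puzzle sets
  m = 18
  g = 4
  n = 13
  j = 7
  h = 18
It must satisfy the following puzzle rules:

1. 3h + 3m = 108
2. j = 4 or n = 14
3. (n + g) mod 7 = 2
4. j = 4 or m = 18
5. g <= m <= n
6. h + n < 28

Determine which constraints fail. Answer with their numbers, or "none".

1. 3h + 3m = 3(18) + 3(18) = 108  yes
2. j = 7 ≠ 4 and n = 13 ≠ 14; both disjuncts false  no
3. n + g = 17; 17 mod 7 = 3, not 2  no
4. j = 7 ≠ 4, but m = 18 = 18 (second disjunct)  yes
5. values 4, 18, 13; m = 18 is not <= n = 13  no
6. h + n = 18 + 13 = 31; 31 ≥ 28, bound 28 not met  no

No — constraints 2, 3, 5, 6 are not satisfied.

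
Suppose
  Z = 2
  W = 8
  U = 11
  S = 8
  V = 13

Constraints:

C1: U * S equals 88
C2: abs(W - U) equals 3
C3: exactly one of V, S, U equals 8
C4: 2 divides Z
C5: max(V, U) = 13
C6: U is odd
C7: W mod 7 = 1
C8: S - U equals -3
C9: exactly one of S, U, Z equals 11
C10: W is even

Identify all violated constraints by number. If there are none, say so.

C1: U * S = 11 * 8 = 88  ✓
C2: abs(8 - 11) = 3  ✓
C3: V=13, S=8, U=11; 1 of them equals 8  ✓
C4: 2 / 2 = 1, so 2 divides 2  ✓
C5: max(13, 11) = 13  ✓
C6: U = 11 is odd  ✓
C7: 8 mod 7 = 1  ✓
C8: S - U = 8 - 11 = -3  ✓
C9: S=8, U=11, Z=2; 1 of them equals 11  ✓
C10: W = 8 is even  ✓

Yes — all constraints hold.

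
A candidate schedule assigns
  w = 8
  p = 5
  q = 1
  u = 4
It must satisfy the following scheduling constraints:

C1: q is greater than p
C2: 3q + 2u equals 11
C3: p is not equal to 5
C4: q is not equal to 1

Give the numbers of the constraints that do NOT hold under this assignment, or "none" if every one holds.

C1: q = 1, p = 5; 1 ≤ 5 (want >)  FAIL
C2: 3q + 2u = 3(1) + 2(4) = 11  OK
C3: p = 5, but 5 is required to differ  FAIL
C4: q = 1, but 1 is required to differ  FAIL

Constraints 1, 3, 4 do not hold.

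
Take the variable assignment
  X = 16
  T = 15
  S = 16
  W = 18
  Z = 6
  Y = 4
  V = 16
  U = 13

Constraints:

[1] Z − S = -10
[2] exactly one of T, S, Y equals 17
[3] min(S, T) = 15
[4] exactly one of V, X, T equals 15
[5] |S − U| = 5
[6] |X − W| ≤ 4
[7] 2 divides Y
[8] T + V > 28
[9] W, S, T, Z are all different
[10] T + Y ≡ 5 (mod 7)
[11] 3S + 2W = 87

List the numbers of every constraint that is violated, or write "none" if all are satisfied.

Violated: 2, 5, 11.

[1] Z − S = 6 − 16 = -10 — holds.
[2] T=15, S=16, Y=4; 0 of them equal 17, not exactly one — fails.
[3] min(16, 15) = 15 — holds.
[4] V=16, X=16, T=15; 1 of them equals 15 — holds.
[5] |16 − 13| = 3, not 5 — fails.
[6] |16 − 18| = 2; 2 ≤ 4 — holds.
[7] 4 / 2 = 2, so 2 divides 4 — holds.
[8] T + V = 15 + 16 = 31; 31 > 28 — holds.
[9] values 18, 16, 15, 6 are pairwise distinct — holds.
[10] T + Y = 19; 19 mod 7 = 5 — holds.
[11] 3S + 2W = 3(16) + 2(18) = 84, not 87 — fails.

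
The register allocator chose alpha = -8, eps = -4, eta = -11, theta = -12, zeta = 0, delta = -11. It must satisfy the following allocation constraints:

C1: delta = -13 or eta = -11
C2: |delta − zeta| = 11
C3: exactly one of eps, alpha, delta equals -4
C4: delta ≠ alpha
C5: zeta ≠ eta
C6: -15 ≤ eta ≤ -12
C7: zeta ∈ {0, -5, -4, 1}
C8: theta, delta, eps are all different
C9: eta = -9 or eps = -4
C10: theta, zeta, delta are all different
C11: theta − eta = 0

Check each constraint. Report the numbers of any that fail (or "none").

C1: delta = -11 ≠ -13, but eta = -11 = -11 (second disjunct) — OK.
C2: |-11 − 0| = 11 — OK.
C3: eps=-4, alpha=-8, delta=-11; 1 of them equals -4 — OK.
C4: delta = -11, alpha = -8; distinct — OK.
C5: zeta = 0, eta = -11; distinct — OK.
C6: eta = -11 is outside [-15, -12] — violated.
C7: zeta = 0 is in {0, -5, -4, 1} — OK.
C8: values -12, -11, -4 are pairwise distinct — OK.
C9: eta = -11 ≠ -9, but eps = -4 = -4 (second disjunct) — OK.
C10: values -12, 0, -11 are pairwise distinct — OK.
C11: theta − eta = -12 − (-11) = -1, not 0 — violated.

Violated: 6 and 11.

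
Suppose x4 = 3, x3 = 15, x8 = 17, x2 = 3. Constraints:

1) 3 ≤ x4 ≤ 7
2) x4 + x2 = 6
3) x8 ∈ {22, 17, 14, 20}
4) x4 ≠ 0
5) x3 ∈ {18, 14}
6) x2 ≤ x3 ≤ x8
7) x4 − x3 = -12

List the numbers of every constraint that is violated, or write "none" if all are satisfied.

Violated: 5.

1) x4 = 3 lies in [3, 7]  true
2) x4 + x2 = 3 + 3 = 6  true
3) x8 = 17 is in {22, 17, 14, 20}  true
4) x4 = 3, and 3 ≠ 0  true
5) x3 = 15 is not in {18, 14}  false
6) values 3 ≤ 15 ≤ 17  true
7) x4 − x3 = 3 − 15 = -12  true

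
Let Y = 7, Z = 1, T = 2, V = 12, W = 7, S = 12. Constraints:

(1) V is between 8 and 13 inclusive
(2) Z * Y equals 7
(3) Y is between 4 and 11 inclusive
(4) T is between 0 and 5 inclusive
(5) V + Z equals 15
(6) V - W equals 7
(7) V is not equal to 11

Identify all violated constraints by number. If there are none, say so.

(1) V = 12 lies in [8, 13]  ✔
(2) Z * Y = 1 * 7 = 7  ✔
(3) Y = 7 lies in [4, 11]  ✔
(4) T = 2 lies in [0, 5]  ✔
(5) V + Z = 12 + 1 = 13, not 15  ✘
(6) V - W = 12 - 7 = 5, not 7  ✘
(7) V = 12, and 12 ≠ 11  ✔

Constraints 5 and 6 do not hold.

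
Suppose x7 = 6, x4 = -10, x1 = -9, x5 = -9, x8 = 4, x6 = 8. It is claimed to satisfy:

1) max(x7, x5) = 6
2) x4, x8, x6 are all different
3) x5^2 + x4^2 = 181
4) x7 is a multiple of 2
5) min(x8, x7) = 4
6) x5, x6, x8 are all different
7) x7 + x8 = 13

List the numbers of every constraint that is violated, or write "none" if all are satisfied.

1) max(6, -9) = 6  ✔
2) values -10, 4, 8 are pairwise distinct  ✔
3) x5^2 + x4^2 = (-9)^2 + (-10)^2 = 81 + 100 = 181  ✔
4) 6 / 2 = 3, so 2 divides 6  ✔
5) min(4, 6) = 4  ✔
6) values -9, 8, 4 are pairwise distinct  ✔
7) x7 + x8 = 6 + 4 = 10, not 13  ✘

Constraint 7 does not hold.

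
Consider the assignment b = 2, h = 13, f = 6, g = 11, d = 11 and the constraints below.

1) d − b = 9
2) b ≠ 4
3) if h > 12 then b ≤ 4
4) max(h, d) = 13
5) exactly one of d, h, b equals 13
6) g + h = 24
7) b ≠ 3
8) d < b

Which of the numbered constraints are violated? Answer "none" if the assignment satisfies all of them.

The assignment fails constraint 8.

1) d − b = 11 − 2 = 9 — holds.
2) b = 2, and 2 ≠ 4 — holds.
3) h = 13 > 12, so we need b ≤ 4; b = 2 ≤ 4 — holds.
4) max(13, 11) = 13 — holds.
5) d=11, h=13, b=2; 1 of them equals 13 — holds.
6) g + h = 11 + 13 = 24 — holds.
7) b = 2, and 2 ≠ 3 — holds.
8) d = 11, b = 2; 11 ≥ 2 (want <) — does not hold.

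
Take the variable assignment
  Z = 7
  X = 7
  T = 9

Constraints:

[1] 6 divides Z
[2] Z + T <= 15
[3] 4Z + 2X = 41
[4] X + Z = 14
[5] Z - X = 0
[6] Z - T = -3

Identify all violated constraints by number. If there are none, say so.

[1] 7 = 6*1 + 1, so 6 does not divide 7 — violated.
[2] Z + T = 7 + 9 = 16; 16 > 15, bound 15 not met — violated.
[3] 4Z + 2X = 4(7) + 2(7) = 42, not 41 — violated.
[4] X + Z = 7 + 7 = 14 — OK.
[5] Z - X = 7 - 7 = 0 — OK.
[6] Z - T = 7 - 9 = -2, not -3 — violated.

No — constraints 1, 2, 3, and 6 are not satisfied.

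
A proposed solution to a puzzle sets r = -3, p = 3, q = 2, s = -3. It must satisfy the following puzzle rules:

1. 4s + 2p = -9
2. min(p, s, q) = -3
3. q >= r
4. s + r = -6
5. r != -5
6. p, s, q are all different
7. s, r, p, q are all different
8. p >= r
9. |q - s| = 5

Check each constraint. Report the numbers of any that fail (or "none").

1. 4s + 2p = 4(-3) + 2(3) = -6, not -9 — does not hold.
2. min(3, -3, 2) = -3 — holds.
3. q = 2, r = -3; 2 ≥ -3 — holds.
4. s + r = -3 + (-3) = -6 — holds.
5. r = -3, and -3 ≠ -5 — holds.
6. values 3, -3, 2 are pairwise distinct — holds.
7. s = r = -3, not all different — does not hold.
8. p = 3, r = -3; 3 ≥ -3 — holds.
9. |2 - (-3)| = 5 — holds.

The assignment fails constraints 1 and 7.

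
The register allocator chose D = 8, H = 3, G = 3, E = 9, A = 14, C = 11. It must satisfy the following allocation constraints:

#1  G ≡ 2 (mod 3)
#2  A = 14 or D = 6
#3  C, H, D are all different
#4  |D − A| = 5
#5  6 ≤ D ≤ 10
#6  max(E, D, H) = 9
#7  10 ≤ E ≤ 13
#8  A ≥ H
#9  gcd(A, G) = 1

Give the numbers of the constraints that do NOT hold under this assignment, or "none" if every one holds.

#1 3 mod 3 = 0, not 2  ✘
#2 A = 14 = 14 (first disjunct)  ✔
#3 values 11, 3, 8 are pairwise distinct  ✔
#4 |8 − 14| = 6, not 5  ✘
#5 D = 8 lies in [6, 10]  ✔
#6 max(9, 8, 3) = 9  ✔
#7 E = 9 is outside [10, 13]  ✘
#8 A = 14, H = 3; 14 ≥ 3  ✔
#9 gcd(14, 3) = 1  ✔

Constraints 1, 4, 7 are violated.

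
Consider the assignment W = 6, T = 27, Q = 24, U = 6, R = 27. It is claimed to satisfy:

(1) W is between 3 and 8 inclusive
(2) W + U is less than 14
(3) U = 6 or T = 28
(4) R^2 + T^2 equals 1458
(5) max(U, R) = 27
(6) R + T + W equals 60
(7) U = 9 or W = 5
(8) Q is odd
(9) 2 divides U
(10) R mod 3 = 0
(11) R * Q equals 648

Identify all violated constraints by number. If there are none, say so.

No — constraints 7 and 8 are not satisfied.

(1) W = 6 lies in [3, 8]  holds
(2) W + U = 6 + 6 = 12; 12 < 14  holds
(3) U = 6 = 6 (first disjunct)  holds
(4) R^2 + T^2 = 27^2 + 27^2 = 729 + 729 = 1458  holds
(5) max(6, 27) = 27  holds
(6) R + T + W = 27 + 27 + 6 = 60  holds
(7) U = 6 ≠ 9 and W = 6 ≠ 5; both disjuncts false  fails
(8) Q = 24 is even  fails
(9) 6 / 2 = 3, so 2 divides 6  holds
(10) 27 mod 3 = 0  holds
(11) R * Q = 27 * 24 = 648  holds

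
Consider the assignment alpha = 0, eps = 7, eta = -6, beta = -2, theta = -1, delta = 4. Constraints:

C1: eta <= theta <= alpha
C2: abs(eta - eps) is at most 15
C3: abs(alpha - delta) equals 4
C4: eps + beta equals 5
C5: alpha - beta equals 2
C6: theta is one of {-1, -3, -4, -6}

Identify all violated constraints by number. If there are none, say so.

No violations.

C1: values -6 <= -1 <= 0  OK
C2: abs(-6 - 7) = 13; 13 ≤ 15  OK
C3: abs(0 - 4) = 4  OK
C4: eps + beta = 7 + (-2) = 5  OK
C5: alpha - beta = 0 - (-2) = 2  OK
C6: theta = -1 is in {-1, -3, -4, -6}  OK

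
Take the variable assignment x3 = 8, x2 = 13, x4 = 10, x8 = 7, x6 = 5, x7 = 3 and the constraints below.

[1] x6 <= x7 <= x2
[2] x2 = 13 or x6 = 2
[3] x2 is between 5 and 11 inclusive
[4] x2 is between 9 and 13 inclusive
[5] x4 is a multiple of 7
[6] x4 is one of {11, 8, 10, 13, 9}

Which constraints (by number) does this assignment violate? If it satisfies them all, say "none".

[1] values 5, 3, 13; x6 = 5 is not <= x7 = 3 — violated.
[2] x2 = 13 = 13 (first disjunct) — OK.
[3] x2 = 13 is outside [5, 11] — violated.
[4] x2 = 13 lies in [9, 13] — OK.
[5] 10 = 7*1 + 3, so 7 does not divide 10 — violated.
[6] x4 = 10 is in {11, 8, 10, 13, 9} — OK.

Violated: 1, 3, 5.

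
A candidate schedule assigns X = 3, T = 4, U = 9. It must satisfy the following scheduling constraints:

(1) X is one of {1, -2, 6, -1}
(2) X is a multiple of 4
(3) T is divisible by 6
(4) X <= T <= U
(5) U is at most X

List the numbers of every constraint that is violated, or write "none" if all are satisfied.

(1) X = 3 is not in {1, -2, 6, -1}  no
(2) 3 = 4*0 + 3, so 4 does not divide 3  no
(3) 4 = 6*0 + 4, so 6 does not divide 4  no
(4) values 3 <= 4 <= 9  yes
(5) U = 9, X = 3; 9 > 3 (want ≤)  no

The assignment fails constraints 1, 2, 3, and 5.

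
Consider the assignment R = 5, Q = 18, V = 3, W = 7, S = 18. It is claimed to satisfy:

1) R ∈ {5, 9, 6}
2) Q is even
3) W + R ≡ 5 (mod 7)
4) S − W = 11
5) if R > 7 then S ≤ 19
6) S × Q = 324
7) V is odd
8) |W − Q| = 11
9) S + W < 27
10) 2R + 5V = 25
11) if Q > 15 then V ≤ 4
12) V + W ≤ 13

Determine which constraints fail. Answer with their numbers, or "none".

Yes — all constraints hold.

1) R = 5 is in {5, 9, 6}  OK
2) Q = 18 is even  OK
3) W + R = 12; 12 mod 7 = 5  OK
4) S − W = 18 − 7 = 11  OK
5) R = 5, not > 7; antecedent false, conditional vacuously true  OK
6) S × Q = 18 × 18 = 324  OK
7) V = 3 is odd  OK
8) |7 − 18| = 11  OK
9) S + W = 18 + 7 = 25; 25 < 27  OK
10) 2R + 5V = 2(5) + 5(3) = 25  OK
11) Q = 18 > 15, so we need V ≤ 4; V = 3 ≤ 4  OK
12) V + W = 3 + 7 = 10; 10 ≤ 13  OK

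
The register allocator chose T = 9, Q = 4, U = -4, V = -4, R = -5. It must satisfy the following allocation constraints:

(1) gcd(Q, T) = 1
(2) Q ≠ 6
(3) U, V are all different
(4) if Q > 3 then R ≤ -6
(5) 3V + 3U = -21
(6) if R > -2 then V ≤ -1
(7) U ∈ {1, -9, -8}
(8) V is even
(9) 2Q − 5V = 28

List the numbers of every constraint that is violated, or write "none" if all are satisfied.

No — constraints 3, 4, 5, and 7 are not satisfied.

(1) gcd(4, 9) = 1 — OK.
(2) Q = 4, and 4 ≠ 6 — OK.
(3) U = V = -4, not all different — violated.
(4) Q = 4 > 3, so we need R ≤ -6; but R = -5 > -6 — violated.
(5) 3V + 3U = 3(-4) + 3(-4) = -24, not -21 — violated.
(6) R = -5, not > -2; antecedent false, conditional vacuously true — OK.
(7) U = -4 is not in {1, -9, -8} — violated.
(8) V = -4 is even — OK.
(9) 2Q − 5V = 2(4) − 5(-4) = 28 — OK.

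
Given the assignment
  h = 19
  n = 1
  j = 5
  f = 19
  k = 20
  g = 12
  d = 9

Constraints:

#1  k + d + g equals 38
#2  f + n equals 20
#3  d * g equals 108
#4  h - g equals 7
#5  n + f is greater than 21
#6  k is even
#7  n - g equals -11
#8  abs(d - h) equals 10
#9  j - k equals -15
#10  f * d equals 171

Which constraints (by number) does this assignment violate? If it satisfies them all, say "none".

#1 k + d + g = 20 + 9 + 12 = 41, not 38  ✗
#2 f + n = 19 + 1 = 20  ✓
#3 d * g = 9 * 12 = 108  ✓
#4 h - g = 19 - 12 = 7  ✓
#5 n + f = 1 + 19 = 20; 20 ≤ 21, bound 21 not met  ✗
#6 k = 20 is even  ✓
#7 n - g = 1 - 12 = -11  ✓
#8 abs(9 - 19) = 10  ✓
#9 j - k = 5 - 20 = -15  ✓
#10 f * d = 19 * 9 = 171  ✓

Constraints 1, 5 are violated.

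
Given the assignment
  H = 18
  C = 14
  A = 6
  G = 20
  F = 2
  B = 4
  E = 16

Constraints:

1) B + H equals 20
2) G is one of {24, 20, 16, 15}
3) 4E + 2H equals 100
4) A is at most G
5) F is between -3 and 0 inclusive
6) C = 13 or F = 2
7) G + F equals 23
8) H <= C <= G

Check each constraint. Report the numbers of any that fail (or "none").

1) B + H = 4 + 18 = 22, not 20  ✘
2) G = 20 is in {24, 20, 16, 15}  ✔
3) 4E + 2H = 4(16) + 2(18) = 100  ✔
4) A = 6, G = 20; 6 ≤ 20  ✔
5) F = 2 is outside [-3, 0]  ✘
6) C = 14 ≠ 13, but F = 2 = 2 (second disjunct)  ✔
7) G + F = 20 + 2 = 22, not 23  ✘
8) values 18, 14, 20; H = 18 is not <= C = 14  ✘

Constraints 1, 5, 7, and 8 do not hold.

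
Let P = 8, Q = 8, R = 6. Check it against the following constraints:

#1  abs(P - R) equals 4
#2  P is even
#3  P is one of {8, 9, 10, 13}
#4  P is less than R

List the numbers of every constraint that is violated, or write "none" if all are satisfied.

Constraints 1 and 4 do not hold.

#1 abs(8 - 6) = 2, not 4 — does not hold.
#2 P = 8 is even — holds.
#3 P = 8 is in {8, 9, 10, 13} — holds.
#4 P = 8, R = 6; 8 ≥ 6 (want <) — does not hold.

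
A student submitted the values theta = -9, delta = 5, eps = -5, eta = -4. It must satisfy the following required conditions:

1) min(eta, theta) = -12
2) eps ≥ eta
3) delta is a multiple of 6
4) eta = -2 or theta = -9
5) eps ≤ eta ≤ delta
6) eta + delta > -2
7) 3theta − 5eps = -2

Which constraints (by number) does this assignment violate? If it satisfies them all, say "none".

Constraints 1, 2, and 3 are violated.

1) min(-4, -9) = -9, not -12 — violated.
2) eps = -5, eta = -4; -5 < -4 (want ≥) — violated.
3) 5 = 6×0 + 5, so 6 does not divide 5 — violated.
4) eta = -4 ≠ -2, but theta = -9 = -9 (second disjunct) — satisfied.
5) values -5 ≤ -4 ≤ 5 — satisfied.
6) eta + delta = -4 + 5 = 1; 1 > -2 — satisfied.
7) 3theta − 5eps = 3(-9) − 5(-5) = -2 — satisfied.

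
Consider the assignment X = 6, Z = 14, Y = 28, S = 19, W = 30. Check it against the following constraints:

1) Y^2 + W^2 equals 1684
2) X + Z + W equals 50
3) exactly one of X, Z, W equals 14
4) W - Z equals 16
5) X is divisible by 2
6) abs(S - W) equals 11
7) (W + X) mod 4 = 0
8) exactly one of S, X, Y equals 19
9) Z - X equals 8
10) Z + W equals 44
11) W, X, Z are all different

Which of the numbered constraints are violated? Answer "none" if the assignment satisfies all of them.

1) Y^2 + W^2 = 28^2 + 30^2 = 784 + 900 = 1684 — satisfied.
2) X + Z + W = 6 + 14 + 30 = 50 — satisfied.
3) X=6, Z=14, W=30; 1 of them equals 14 — satisfied.
4) W - Z = 30 - 14 = 16 — satisfied.
5) 6 / 2 = 3, so 2 divides 6 — satisfied.
6) abs(19 - 30) = 11 — satisfied.
7) W + X = 36; 36 mod 4 = 0 — satisfied.
8) S=19, X=6, Y=28; 1 of them equals 19 — satisfied.
9) Z - X = 14 - 6 = 8 — satisfied.
10) Z + W = 14 + 30 = 44 — satisfied.
11) values 30, 6, 14 are pairwise distinct — satisfied.

The assignment satisfies every constraint.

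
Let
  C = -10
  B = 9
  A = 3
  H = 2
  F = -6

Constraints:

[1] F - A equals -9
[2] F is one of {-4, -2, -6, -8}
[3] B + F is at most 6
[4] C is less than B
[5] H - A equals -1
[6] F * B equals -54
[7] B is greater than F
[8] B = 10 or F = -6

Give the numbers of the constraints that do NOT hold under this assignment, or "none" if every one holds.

[1] F - A = -6 - 3 = -9 — holds.
[2] F = -6 is in {-4, -2, -6, -8} — holds.
[3] B + F = 9 + (-6) = 3; 3 ≤ 6 — holds.
[4] C = -10, B = 9; -10 < 9 — holds.
[5] H - A = 2 - 3 = -1 — holds.
[6] F * B = -6 * 9 = -54 — holds.
[7] B = 9, F = -6; 9 > -6 — holds.
[8] B = 9 ≠ 10, but F = -6 = -6 (second disjunct) — holds.

All constraints are satisfied.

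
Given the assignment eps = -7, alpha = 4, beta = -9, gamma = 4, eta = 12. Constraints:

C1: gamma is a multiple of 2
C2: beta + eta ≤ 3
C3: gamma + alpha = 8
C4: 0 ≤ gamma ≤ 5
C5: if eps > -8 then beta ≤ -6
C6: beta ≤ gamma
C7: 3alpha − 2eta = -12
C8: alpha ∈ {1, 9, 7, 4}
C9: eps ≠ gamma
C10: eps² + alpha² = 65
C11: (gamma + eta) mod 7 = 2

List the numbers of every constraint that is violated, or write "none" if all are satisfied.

Yes — all constraints hold.

C1: 4 / 2 = 2, so 2 divides 4  ✔
C2: beta + eta = -9 + 12 = 3; 3 ≤ 3  ✔
C3: gamma + alpha = 4 + 4 = 8  ✔
C4: gamma = 4 lies in [0, 5]  ✔
C5: eps = -7 > -8, so we need beta ≤ -6; beta = -9 ≤ -6  ✔
C6: beta = -9, gamma = 4; -9 ≤ 4  ✔
C7: 3alpha − 2eta = 3(4) − 2(12) = -12  ✔
C8: alpha = 4 is in {1, 9, 7, 4}  ✔
C9: eps = -7, gamma = 4; distinct  ✔
C10: eps² + alpha² = (-7)² + 4² = 49 + 16 = 65  ✔
C11: gamma + eta = 16; 16 mod 7 = 2  ✔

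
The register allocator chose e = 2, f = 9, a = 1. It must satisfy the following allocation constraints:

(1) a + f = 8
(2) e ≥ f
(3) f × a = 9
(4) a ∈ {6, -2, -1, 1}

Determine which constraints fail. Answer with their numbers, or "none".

Constraints 1 and 2 do not hold.

(1) a + f = 1 + 9 = 10, not 8 — violated.
(2) e = 2, f = 9; 2 < 9 (want ≥) — violated.
(3) f × a = 9 × 1 = 9 — satisfied.
(4) a = 1 is in {6, -2, -1, 1} — satisfied.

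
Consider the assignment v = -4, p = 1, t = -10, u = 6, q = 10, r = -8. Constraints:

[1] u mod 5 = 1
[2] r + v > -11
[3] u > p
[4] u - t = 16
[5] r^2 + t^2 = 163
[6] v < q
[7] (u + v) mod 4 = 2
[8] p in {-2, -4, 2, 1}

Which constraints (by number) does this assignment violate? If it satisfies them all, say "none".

[1] 6 mod 5 = 1 — OK.
[2] r + v = -8 + (-4) = -12; -12 ≤ -11, bound -11 not met — violated.
[3] u = 6, p = 1; 6 > 1 — OK.
[4] u - t = 6 - (-10) = 16 — OK.
[5] r^2 + t^2 = (-8)^2 + (-10)^2 = 64 + 100 = 164, not 163 — violated.
[6] v = -4, q = 10; -4 < 10 — OK.
[7] u + v = 2; 2 mod 4 = 2 — OK.
[8] p = 1 is in {-2, -4, 2, 1} — OK.

Constraints 2, 5 are violated.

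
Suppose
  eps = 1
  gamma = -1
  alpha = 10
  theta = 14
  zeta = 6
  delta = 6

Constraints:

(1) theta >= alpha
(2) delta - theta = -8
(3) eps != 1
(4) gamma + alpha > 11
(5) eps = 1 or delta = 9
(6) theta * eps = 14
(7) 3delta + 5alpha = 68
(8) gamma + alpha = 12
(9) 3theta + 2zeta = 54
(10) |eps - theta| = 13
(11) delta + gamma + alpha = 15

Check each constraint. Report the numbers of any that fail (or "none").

Constraints 3, 4, and 8 do not hold.

(1) theta = 14, alpha = 10; 14 ≥ 10  ✔
(2) delta - theta = 6 - 14 = -8  ✔
(3) eps = 1, but 1 is required to differ  ✘
(4) gamma + alpha = -1 + 10 = 9; 9 ≤ 11, bound 11 not met  ✘
(5) eps = 1 = 1 (first disjunct)  ✔
(6) theta * eps = 14 * 1 = 14  ✔
(7) 3delta + 5alpha = 3(6) + 5(10) = 68  ✔
(8) gamma + alpha = -1 + 10 = 9, not 12  ✘
(9) 3theta + 2zeta = 3(14) + 2(6) = 54  ✔
(10) |1 - 14| = 13  ✔
(11) delta + gamma + alpha = 6 + (-1) + 10 = 15  ✔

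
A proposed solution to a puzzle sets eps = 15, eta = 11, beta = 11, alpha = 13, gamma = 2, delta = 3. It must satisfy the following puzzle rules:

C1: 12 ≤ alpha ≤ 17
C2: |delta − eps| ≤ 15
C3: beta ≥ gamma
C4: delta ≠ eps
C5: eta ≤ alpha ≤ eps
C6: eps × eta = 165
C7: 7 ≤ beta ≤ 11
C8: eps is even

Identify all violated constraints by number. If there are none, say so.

C1: alpha = 13 lies in [12, 17]  holds
C2: |3 − 15| = 12; 12 ≤ 15  holds
C3: beta = 11, gamma = 2; 11 ≥ 2  holds
C4: delta = 3, eps = 15; distinct  holds
C5: values 11 ≤ 13 ≤ 15  holds
C6: eps × eta = 15 × 11 = 165  holds
C7: beta = 11 lies in [7, 11]  holds
C8: eps = 15 is odd  fails

No — constraint 8 is not satisfied.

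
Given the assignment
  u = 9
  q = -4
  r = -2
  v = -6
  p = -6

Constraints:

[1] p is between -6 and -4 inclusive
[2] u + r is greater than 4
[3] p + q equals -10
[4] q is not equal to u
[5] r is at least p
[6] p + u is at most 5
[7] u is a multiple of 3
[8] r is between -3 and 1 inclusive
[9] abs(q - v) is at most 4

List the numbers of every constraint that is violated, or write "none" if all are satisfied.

[1] p = -6 lies in [-6, -4] — holds.
[2] u + r = 9 + (-2) = 7; 7 > 4 — holds.
[3] p + q = -6 + (-4) = -10 — holds.
[4] q = -4, u = 9; distinct — holds.
[5] r = -2, p = -6; -2 ≥ -6 — holds.
[6] p + u = -6 + 9 = 3; 3 ≤ 5 — holds.
[7] 9 / 3 = 3, so 3 divides 9 — holds.
[8] r = -2 lies in [-3, 1] — holds.
[9] abs(-4 - (-6)) = 2; 2 ≤ 4 — holds.

No violations.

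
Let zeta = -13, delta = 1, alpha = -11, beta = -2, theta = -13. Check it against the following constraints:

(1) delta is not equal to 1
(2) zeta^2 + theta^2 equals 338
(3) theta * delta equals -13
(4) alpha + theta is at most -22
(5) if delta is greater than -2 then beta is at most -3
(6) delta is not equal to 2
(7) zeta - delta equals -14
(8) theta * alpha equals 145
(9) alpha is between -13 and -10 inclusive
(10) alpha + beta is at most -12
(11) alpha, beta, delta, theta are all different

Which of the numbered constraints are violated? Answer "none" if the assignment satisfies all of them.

(1) delta = 1, but 1 is required to differ — does not hold.
(2) zeta^2 + theta^2 = (-13)^2 + (-13)^2 = 169 + 169 = 338 — holds.
(3) theta * delta = -13 * 1 = -13 — holds.
(4) alpha + theta = -11 + (-13) = -24; -24 ≤ -22 — holds.
(5) delta = 1 > -2, so we need beta ≤ -3; but beta = -2 > -3 — does not hold.
(6) delta = 1, and 1 ≠ 2 — holds.
(7) zeta - delta = -13 - 1 = -14 — holds.
(8) theta * alpha = -13 * (-11) = 143, not 145 — does not hold.
(9) alpha = -11 lies in [-13, -10] — holds.
(10) alpha + beta = -11 + (-2) = -13; -13 ≤ -12 — holds.
(11) values -11, -2, 1, -13 are pairwise distinct — holds.

No — constraints 1, 5, 8 are not satisfied.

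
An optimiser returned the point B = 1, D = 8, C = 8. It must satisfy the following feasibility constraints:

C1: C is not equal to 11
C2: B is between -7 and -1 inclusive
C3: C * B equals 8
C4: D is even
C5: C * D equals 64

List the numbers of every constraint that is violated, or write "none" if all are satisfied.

C1: C = 8, and 8 ≠ 11 — satisfied.
C2: B = 1 is outside [-7, -1] — violated.
C3: C * B = 8 * 1 = 8 — satisfied.
C4: D = 8 is even — satisfied.
C5: C * D = 8 * 8 = 64 — satisfied.

Constraint 2 is violated.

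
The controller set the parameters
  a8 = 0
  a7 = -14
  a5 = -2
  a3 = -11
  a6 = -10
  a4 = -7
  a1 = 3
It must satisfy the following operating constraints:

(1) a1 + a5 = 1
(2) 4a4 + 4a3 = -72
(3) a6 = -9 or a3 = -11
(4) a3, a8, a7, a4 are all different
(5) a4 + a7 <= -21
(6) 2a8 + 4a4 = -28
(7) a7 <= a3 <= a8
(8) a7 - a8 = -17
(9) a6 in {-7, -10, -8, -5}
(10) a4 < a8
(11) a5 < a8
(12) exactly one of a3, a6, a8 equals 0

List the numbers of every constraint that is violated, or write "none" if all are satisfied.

Violated: 8.

(1) a1 + a5 = 3 + (-2) = 1 — holds.
(2) 4a4 + 4a3 = 4(-7) + 4(-11) = -72 — holds.
(3) a6 = -10 ≠ -9, but a3 = -11 = -11 (second disjunct) — holds.
(4) values -11, 0, -14, -7 are pairwise distinct — holds.
(5) a4 + a7 = -7 + (-14) = -21; -21 ≤ -21 — holds.
(6) 2a8 + 4a4 = 2(0) + 4(-7) = -28 — holds.
(7) values -14 <= -11 <= 0 — holds.
(8) a7 - a8 = -14 - 0 = -14, not -17 — does not hold.
(9) a6 = -10 is in {-7, -10, -8, -5} — holds.
(10) a4 = -7, a8 = 0; -7 < 0 — holds.
(11) a5 = -2, a8 = 0; -2 < 0 — holds.
(12) a3=-11, a6=-10, a8=0; 1 of them equals 0 — holds.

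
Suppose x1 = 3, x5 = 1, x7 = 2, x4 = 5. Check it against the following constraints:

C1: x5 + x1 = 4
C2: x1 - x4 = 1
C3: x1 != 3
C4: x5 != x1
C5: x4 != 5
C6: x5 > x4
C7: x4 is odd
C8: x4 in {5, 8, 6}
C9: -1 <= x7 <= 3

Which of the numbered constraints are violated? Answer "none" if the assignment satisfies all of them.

Constraints 2, 3, 5, and 6 do not hold.

C1: x5 + x1 = 1 + 3 = 4 — OK.
C2: x1 - x4 = 3 - 5 = -2, not 1 — violated.
C3: x1 = 3, but 3 is required to differ — violated.
C4: x5 = 1, x1 = 3; distinct — OK.
C5: x4 = 5, but 5 is required to differ — violated.
C6: x5 = 1, x4 = 5; 1 ≤ 5 (want >) — violated.
C7: x4 = 5 is odd — OK.
C8: x4 = 5 is in {5, 8, 6} — OK.
C9: x7 = 2 lies in [-1, 3] — OK.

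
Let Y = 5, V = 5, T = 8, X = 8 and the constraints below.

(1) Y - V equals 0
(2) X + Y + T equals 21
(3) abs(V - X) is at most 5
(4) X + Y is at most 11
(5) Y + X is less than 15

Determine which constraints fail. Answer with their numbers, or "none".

(1) Y - V = 5 - 5 = 0  true
(2) X + Y + T = 8 + 5 + 8 = 21  true
(3) abs(5 - 8) = 3; 3 ≤ 5  true
(4) X + Y = 8 + 5 = 13; 13 > 11, bound 11 not met  false
(5) Y + X = 5 + 8 = 13; 13 < 15  true

Constraint 4 is violated.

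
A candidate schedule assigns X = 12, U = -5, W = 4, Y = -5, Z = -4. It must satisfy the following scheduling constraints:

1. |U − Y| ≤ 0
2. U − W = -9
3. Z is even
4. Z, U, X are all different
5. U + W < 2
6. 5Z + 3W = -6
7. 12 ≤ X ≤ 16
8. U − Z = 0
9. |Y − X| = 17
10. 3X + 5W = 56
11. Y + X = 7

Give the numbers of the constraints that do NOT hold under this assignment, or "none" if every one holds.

Constraints 6 and 8 do not hold.

1. |-5 − (-5)| = 0; 0 ≤ 0 — holds.
2. U − W = -5 − 4 = -9 — holds.
3. Z = -4 is even — holds.
4. values -4, -5, 12 are pairwise distinct — holds.
5. U + W = -5 + 4 = -1; -1 < 2 — holds.
6. 5Z + 3W = 5(-4) + 3(4) = -8, not -6 — fails.
7. X = 12 lies in [12, 16] — holds.
8. U − Z = -5 − (-4) = -1, not 0 — fails.
9. |-5 − 12| = 17 — holds.
10. 3X + 5W = 3(12) + 5(4) = 56 — holds.
11. Y + X = -5 + 12 = 7 — holds.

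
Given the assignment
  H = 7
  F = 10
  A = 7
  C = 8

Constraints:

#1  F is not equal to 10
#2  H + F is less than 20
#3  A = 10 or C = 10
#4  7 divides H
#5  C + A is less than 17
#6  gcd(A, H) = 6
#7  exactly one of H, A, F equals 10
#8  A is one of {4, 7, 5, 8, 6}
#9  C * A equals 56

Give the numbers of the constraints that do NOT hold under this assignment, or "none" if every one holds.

#1 F = 10, but 10 is required to differ  fails
#2 H + F = 7 + 10 = 17; 17 < 20  holds
#3 A = 7 ≠ 10 and C = 8 ≠ 10; both disjuncts false  fails
#4 7 / 7 = 1, so 7 divides 7  holds
#5 C + A = 8 + 7 = 15; 15 < 17  holds
#6 gcd(7, 7) = 7, not 6  fails
#7 H=7, A=7, F=10; 1 of them equals 10  holds
#8 A = 7 is in {4, 7, 5, 8, 6}  holds
#9 C * A = 8 * 7 = 56  holds

No — constraints 1, 3, 6 are not satisfied.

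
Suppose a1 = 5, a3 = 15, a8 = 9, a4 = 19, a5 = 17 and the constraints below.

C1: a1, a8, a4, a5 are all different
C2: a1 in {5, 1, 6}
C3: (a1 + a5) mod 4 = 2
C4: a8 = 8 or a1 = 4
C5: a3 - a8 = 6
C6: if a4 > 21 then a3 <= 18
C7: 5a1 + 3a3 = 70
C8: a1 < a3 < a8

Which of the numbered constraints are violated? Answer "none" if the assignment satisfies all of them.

C1: values 5, 9, 19, 17 are pairwise distinct — OK.
C2: a1 = 5 is in {5, 1, 6} — OK.
C3: a1 + a5 = 22; 22 mod 4 = 2 — OK.
C4: a8 = 9 ≠ 8 and a1 = 5 ≠ 4; both disjuncts false — violated.
C5: a3 - a8 = 15 - 9 = 6 — OK.
C6: a4 = 19, not > 21; antecedent false, conditional vacuously true — OK.
C7: 5a1 + 3a3 = 5(5) + 3(15) = 70 — OK.
C8: values 5, 15, 9; a3 = 15 is not < a8 = 9 — violated.

Constraints 4 and 8 are violated.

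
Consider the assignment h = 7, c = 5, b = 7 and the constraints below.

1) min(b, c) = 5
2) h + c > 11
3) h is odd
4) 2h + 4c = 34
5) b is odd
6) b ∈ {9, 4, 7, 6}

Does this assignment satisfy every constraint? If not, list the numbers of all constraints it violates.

1) min(7, 5) = 5 — holds.
2) h + c = 7 + 5 = 12; 12 > 11 — holds.
3) h = 7 is odd — holds.
4) 2h + 4c = 2(7) + 4(5) = 34 — holds.
5) b = 7 is odd — holds.
6) b = 7 is in {9, 4, 7, 6} — holds.

No violations.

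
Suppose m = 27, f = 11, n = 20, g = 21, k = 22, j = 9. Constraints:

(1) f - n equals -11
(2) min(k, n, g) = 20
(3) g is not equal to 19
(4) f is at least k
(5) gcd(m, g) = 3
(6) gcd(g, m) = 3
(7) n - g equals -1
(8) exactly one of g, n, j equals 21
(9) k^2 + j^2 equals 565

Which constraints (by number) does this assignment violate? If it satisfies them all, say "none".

The assignment fails constraints 1, 4.

(1) f - n = 11 - 20 = -9, not -11 — violated.
(2) min(22, 20, 21) = 20 — satisfied.
(3) g = 21, and 21 ≠ 19 — satisfied.
(4) f = 11, k = 22; 11 < 22 (want ≥) — violated.
(5) gcd(27, 21) = 3 — satisfied.
(6) gcd(21, 27) = 3 — satisfied.
(7) n - g = 20 - 21 = -1 — satisfied.
(8) g=21, n=20, j=9; 1 of them equals 21 — satisfied.
(9) k^2 + j^2 = 22^2 + 9^2 = 484 + 81 = 565 — satisfied.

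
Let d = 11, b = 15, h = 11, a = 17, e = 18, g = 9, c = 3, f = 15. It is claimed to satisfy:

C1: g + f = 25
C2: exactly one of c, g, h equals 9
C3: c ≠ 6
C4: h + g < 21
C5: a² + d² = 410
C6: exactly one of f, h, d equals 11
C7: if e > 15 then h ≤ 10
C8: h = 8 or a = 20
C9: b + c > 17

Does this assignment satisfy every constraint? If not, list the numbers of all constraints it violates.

No — constraints 1, 6, 7, and 8 are not satisfied.

C1: g + f = 9 + 15 = 24, not 25 — fails.
C2: c=3, g=9, h=11; 1 of them equals 9 — holds.
C3: c = 3, and 3 ≠ 6 — holds.
C4: h + g = 11 + 9 = 20; 20 < 21 — holds.
C5: a² + d² = 17² + 11² = 289 + 121 = 410 — holds.
C6: f=15, h=11, d=11; 2 of them equal 11, not exactly one — fails.
C7: e = 18 > 15, so we need h ≤ 10; but h = 11 > 10 — fails.
C8: h = 11 ≠ 8 and a = 17 ≠ 20; both disjuncts false — fails.
C9: b + c = 15 + 3 = 18; 18 > 17 — holds.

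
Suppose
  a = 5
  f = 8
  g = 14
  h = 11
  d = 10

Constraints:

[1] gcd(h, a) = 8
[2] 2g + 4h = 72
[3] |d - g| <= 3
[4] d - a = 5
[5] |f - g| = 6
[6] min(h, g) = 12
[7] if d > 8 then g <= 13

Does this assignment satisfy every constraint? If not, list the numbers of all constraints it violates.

[1] gcd(11, 5) = 1, not 8 — violated.
[2] 2g + 4h = 2(14) + 4(11) = 72 — satisfied.
[3] |10 - 14| = 4; 4 > 3, exceeds bound 3 — violated.
[4] d - a = 10 - 5 = 5 — satisfied.
[5] |8 - 14| = 6 — satisfied.
[6] min(11, 14) = 11, not 12 — violated.
[7] d = 10 > 8, so we need g ≤ 13; but g = 14 > 13 — violated.

Constraints 1, 3, 6, and 7 are violated.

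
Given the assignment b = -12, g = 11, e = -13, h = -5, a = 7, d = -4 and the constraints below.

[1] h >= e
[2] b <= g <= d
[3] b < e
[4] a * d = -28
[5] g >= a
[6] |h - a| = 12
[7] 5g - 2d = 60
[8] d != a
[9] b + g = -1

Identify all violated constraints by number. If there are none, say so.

No — constraints 2, 3, 7 are not satisfied.

[1] h = -5, e = -13; -5 ≥ -13 — OK.
[2] values -12, 11, -4; g = 11 is not <= d = -4 — violated.
[3] b = -12, e = -13; -12 ≥ -13 (want <) — violated.
[4] a * d = 7 * (-4) = -28 — OK.
[5] g = 11, a = 7; 11 ≥ 7 — OK.
[6] |-5 - 7| = 12 — OK.
[7] 5g - 2d = 5(11) - 2(-4) = 63, not 60 — violated.
[8] d = -4, a = 7; distinct — OK.
[9] b + g = -12 + 11 = -1 — OK.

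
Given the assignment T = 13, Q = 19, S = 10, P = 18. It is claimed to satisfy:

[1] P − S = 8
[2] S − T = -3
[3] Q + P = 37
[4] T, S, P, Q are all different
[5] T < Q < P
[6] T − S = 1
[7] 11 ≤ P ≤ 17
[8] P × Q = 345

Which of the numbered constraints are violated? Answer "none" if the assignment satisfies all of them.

[1] P − S = 18 − 10 = 8  true
[2] S − T = 10 − 13 = -3  true
[3] Q + P = 19 + 18 = 37  true
[4] values 13, 10, 18, 19 are pairwise distinct  true
[5] values 13, 19, 18; Q = 19 is not < P = 18  false
[6] T − S = 13 − 10 = 3, not 1  false
[7] P = 18 is outside [11, 17]  false
[8] P × Q = 18 × 19 = 342, not 345  false

Constraints 5, 6, 7, and 8 are violated.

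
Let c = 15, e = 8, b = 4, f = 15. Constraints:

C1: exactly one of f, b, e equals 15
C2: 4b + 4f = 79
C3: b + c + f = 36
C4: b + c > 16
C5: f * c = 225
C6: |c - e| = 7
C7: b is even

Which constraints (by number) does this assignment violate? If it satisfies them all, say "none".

C1: f=15, b=4, e=8; 1 of them equals 15  OK
C2: 4b + 4f = 4(4) + 4(15) = 76, not 79  FAIL
C3: b + c + f = 4 + 15 + 15 = 34, not 36  FAIL
C4: b + c = 4 + 15 = 19; 19 > 16  OK
C5: f * c = 15 * 15 = 225  OK
C6: |15 - 8| = 7  OK
C7: b = 4 is even  OK

No — constraints 2, 3 are not satisfied.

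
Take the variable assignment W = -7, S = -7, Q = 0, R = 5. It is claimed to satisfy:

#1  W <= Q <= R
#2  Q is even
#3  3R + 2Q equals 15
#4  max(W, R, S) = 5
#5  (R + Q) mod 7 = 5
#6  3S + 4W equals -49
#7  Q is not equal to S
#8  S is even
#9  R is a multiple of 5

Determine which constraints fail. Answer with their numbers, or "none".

No — constraint 8 is not satisfied.

#1 values -7 <= 0 <= 5  OK
#2 Q = 0 is even  OK
#3 3R + 2Q = 3(5) + 2(0) = 15  OK
#4 max(-7, 5, -7) = 5  OK
#5 R + Q = 5; 5 mod 7 = 5  OK
#6 3S + 4W = 3(-7) + 4(-7) = -49  OK
#7 Q = 0, S = -7; distinct  OK
#8 S = -7 is odd  FAIL
#9 5 / 5 = 1, so 5 divides 5  OK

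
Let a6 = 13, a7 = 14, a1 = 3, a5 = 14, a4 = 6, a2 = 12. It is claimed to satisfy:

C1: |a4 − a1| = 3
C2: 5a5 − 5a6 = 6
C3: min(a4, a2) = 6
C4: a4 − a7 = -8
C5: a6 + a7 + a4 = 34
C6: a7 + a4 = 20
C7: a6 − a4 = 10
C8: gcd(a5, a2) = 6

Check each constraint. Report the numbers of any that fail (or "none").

C1: |6 − 3| = 3  ✓
C2: 5a5 − 5a6 = 5(14) − 5(13) = 5, not 6  ✗
C3: min(6, 12) = 6  ✓
C4: a4 − a7 = 6 − 14 = -8  ✓
C5: a6 + a7 + a4 = 13 + 14 + 6 = 33, not 34  ✗
C6: a7 + a4 = 14 + 6 = 20  ✓
C7: a6 − a4 = 13 − 6 = 7, not 10  ✗
C8: gcd(14, 12) = 2, not 6  ✗

Constraints 2, 5, 7, and 8 do not hold.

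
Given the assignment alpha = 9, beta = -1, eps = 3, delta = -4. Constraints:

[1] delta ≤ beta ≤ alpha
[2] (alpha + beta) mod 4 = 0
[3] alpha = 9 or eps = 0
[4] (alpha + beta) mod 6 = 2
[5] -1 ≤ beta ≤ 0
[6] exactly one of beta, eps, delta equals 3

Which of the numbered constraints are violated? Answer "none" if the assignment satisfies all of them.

No violations.

[1] values -4 ≤ -1 ≤ 9 — holds.
[2] alpha + beta = 8; 8 mod 4 = 0 — holds.
[3] alpha = 9 = 9 (first disjunct) — holds.
[4] alpha + beta = 8; 8 mod 6 = 2 — holds.
[5] beta = -1 lies in [-1, 0] — holds.
[6] beta=-1, eps=3, delta=-4; 1 of them equals 3 — holds.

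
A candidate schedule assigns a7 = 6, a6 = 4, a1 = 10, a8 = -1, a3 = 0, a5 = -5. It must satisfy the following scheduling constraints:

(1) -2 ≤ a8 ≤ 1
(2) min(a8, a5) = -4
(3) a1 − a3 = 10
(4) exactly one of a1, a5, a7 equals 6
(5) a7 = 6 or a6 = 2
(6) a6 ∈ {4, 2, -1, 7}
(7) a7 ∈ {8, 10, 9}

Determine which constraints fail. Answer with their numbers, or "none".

Constraints 2 and 7 are violated.

(1) a8 = -1 lies in [-2, 1] — holds.
(2) min(-1, -5) = -5, not -4 — fails.
(3) a1 − a3 = 10 − 0 = 10 — holds.
(4) a1=10, a5=-5, a7=6; 1 of them equals 6 — holds.
(5) a7 = 6 = 6 (first disjunct) — holds.
(6) a6 = 4 is in {4, 2, -1, 7} — holds.
(7) a7 = 6 is not in {8, 10, 9} — fails.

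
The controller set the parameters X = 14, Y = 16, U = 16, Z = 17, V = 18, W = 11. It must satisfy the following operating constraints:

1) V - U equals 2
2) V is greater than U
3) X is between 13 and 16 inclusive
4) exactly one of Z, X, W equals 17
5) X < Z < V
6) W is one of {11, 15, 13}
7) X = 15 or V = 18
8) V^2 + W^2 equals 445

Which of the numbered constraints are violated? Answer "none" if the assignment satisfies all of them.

1) V - U = 18 - 16 = 2  yes
2) V = 18, U = 16; 18 > 16  yes
3) X = 14 lies in [13, 16]  yes
4) Z=17, X=14, W=11; 1 of them equals 17  yes
5) values 14 < 17 < 18  yes
6) W = 11 is in {11, 15, 13}  yes
7) X = 14 ≠ 15, but V = 18 = 18 (second disjunct)  yes
8) V^2 + W^2 = 18^2 + 11^2 = 324 + 121 = 445  yes

The assignment satisfies every constraint.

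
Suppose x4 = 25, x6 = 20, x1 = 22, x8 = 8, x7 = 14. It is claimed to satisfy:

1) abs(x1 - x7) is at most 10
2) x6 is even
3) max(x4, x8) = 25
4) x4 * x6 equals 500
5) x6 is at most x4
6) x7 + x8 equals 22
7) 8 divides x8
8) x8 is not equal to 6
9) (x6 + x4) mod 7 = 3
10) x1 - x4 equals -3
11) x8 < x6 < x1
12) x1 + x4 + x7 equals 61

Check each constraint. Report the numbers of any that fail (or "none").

1) abs(22 - 14) = 8; 8 ≤ 10 — holds.
2) x6 = 20 is even — holds.
3) max(25, 8) = 25 — holds.
4) x4 * x6 = 25 * 20 = 500 — holds.
5) x6 = 20, x4 = 25; 20 ≤ 25 — holds.
6) x7 + x8 = 14 + 8 = 22 — holds.
7) 8 / 8 = 1, so 8 divides 8 — holds.
8) x8 = 8, and 8 ≠ 6 — holds.
9) x6 + x4 = 45; 45 mod 7 = 3 — holds.
10) x1 - x4 = 22 - 25 = -3 — holds.
11) values 8 < 20 < 22 — holds.
12) x1 + x4 + x7 = 22 + 25 + 14 = 61 — holds.

No violations.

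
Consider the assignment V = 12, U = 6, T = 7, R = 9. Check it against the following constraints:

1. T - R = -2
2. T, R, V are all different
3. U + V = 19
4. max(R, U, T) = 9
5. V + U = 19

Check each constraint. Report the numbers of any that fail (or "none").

1. T - R = 7 - 9 = -2 — holds.
2. values 7, 9, 12 are pairwise distinct — holds.
3. U + V = 6 + 12 = 18, not 19 — fails.
4. max(9, 6, 7) = 9 — holds.
5. V + U = 12 + 6 = 18, not 19 — fails.

The assignment fails constraints 3 and 5.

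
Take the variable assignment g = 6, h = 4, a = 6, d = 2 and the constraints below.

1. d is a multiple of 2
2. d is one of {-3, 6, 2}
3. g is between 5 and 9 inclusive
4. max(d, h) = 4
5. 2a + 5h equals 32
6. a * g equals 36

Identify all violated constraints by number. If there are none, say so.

No violations.

1. 2 / 2 = 1, so 2 divides 2 — holds.
2. d = 2 is in {-3, 6, 2} — holds.
3. g = 6 lies in [5, 9] — holds.
4. max(2, 4) = 4 — holds.
5. 2a + 5h = 2(6) + 5(4) = 32 — holds.
6. a * g = 6 * 6 = 36 — holds.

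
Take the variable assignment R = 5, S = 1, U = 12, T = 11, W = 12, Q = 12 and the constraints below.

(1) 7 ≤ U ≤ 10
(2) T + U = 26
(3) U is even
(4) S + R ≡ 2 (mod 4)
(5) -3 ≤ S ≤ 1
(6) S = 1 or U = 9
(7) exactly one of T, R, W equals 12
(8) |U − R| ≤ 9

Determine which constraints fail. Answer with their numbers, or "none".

Violated: 1 and 2.

(1) U = 12 is outside [7, 10] — does not hold.
(2) T + U = 11 + 12 = 23, not 26 — does not hold.
(3) U = 12 is even — holds.
(4) S + R = 6; 6 mod 4 = 2 — holds.
(5) S = 1 lies in [-3, 1] — holds.
(6) S = 1 = 1 (first disjunct) — holds.
(7) T=11, R=5, W=12; 1 of them equals 12 — holds.
(8) |12 − 5| = 7; 7 ≤ 9 — holds.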